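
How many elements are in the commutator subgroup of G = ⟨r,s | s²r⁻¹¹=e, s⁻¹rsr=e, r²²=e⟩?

G' = [G, G] is generated by all commutators. The generator-pair commutators are: [r, s] = r².
The subgroup they normally generate is {e, r², r⁴, r⁶, r⁸, r¹⁰, r¹², r¹⁴, r¹⁶, r¹⁸, r²⁰}, of order 11.
Check: |G/G'| = 44/11 = 4 is the order of the abelianisation.

Answer: 11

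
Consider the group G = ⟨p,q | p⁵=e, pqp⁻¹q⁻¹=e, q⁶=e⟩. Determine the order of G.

Enumerate words in the generators, reducing via the relations: the distinct elements are
  {e, p, q, pq, p², p³, p⁴, q², q³, q⁴, q⁵, pq², pq³, pq⁴, pq⁵, p²q, p³q, p⁴q, p²q², p²q³, p²q⁴, p²q⁵, p³q², p³q³, p³q⁴, p³q⁵, p⁴q², p⁴q³, p⁴q⁴, p⁴q⁵}.
No further products give new elements, so |G| = 30.

Answer: 30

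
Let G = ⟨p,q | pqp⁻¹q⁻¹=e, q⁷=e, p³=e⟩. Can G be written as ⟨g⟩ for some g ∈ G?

|G| = 21. The element pq has order 21 (its powers give 21 distinct elements), so ⟨pq⟩ = G and G is cyclic.

Answer: Yes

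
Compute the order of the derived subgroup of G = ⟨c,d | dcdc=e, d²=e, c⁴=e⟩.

G' = [G, G] is generated by all commutators. The generator-pair commutators are: [c, d] = c².
The subgroup they normally generate is {e, c²}, of order 2.
Check: |G/G'| = 8/2 = 4 is the order of the abelianisation.

Answer: 2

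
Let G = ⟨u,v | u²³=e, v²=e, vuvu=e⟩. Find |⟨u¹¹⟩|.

|⟨u¹¹⟩| equals the order of u¹¹. Compute successive powers until reaching e:
  (u¹¹)¹ = u¹¹, (u¹¹)² = u²², (u¹¹)³ = u¹⁰, (u¹¹)⁴ = u²¹, (u¹¹)⁵ = u⁹, (u¹¹)⁶ = u²⁰, (u¹¹)⁷ = u⁸, (u¹¹)⁸ = u¹⁹, (u¹¹)⁹ = u⁷, (u¹¹)¹⁰ = u¹⁸, (u¹¹)¹¹ = u⁶, (u¹¹)¹² = u¹⁷, (u¹¹)¹³ = u⁵, (u¹¹)¹⁴ = u¹⁶, (u¹¹)¹⁵ = u⁴, (u¹¹)¹⁶ = u¹⁵, (u¹¹)¹⁷ = u³, (u¹¹)¹⁸ = u¹⁴, (u¹¹)¹⁹ = u², (u¹¹)²⁰ = u¹³, (u¹¹)²¹ = u, (u¹¹)²² = u¹², (u¹¹)²³ = e.
The smallest positive k with (u¹¹)ᵏ = e is 23, so |⟨u¹¹⟩| = 23.

Answer: 23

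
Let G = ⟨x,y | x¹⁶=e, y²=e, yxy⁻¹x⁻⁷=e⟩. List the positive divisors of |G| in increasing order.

|G| = 32 = 2⁵. By Lagrange's theorem the order of any subgroup divides 32; the divisors of 32 are 1, 2, 4, 8, 16, 32.

Answer: 1, 2, 4, 8, 16, 32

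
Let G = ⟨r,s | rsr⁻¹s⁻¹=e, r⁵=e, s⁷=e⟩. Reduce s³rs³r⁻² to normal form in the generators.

Multiply left to right, reducing at each step:
  (s³) · r = rs³
  (rs³) · s³ = rs⁶
  (rs⁶) · r⁻² = r⁴s⁶

Answer: r⁴s⁶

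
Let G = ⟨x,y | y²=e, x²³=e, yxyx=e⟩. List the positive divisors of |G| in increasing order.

|G| = 46 = 2 · 23. By Lagrange's theorem the order of any subgroup divides 46; the divisors of 46 are 1, 2, 23, 46.

Answer: 1, 2, 23, 46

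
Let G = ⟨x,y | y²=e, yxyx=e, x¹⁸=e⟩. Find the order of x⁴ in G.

Compute successive powers until reaching e:
  (x⁴)¹ = x⁴, (x⁴)² = x⁸, (x⁴)³ = x¹², (x⁴)⁴ = x¹⁶, (x⁴)⁵ = x², (x⁴)⁶ = x⁶, (x⁴)⁷ = x¹⁰, (x⁴)⁸ = x¹⁴, (x⁴)⁹ = e.
The smallest positive k with (x⁴)ᵏ = e is 9.

Answer: 9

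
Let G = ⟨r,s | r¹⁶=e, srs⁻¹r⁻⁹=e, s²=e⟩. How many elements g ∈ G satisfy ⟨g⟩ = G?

⟨g⟩ = G would require ord(g) = |G| = 32, but the maximum element order in G is 16 < 32. So G is not cyclic and no single element generates it: the count is 0.

Answer: 0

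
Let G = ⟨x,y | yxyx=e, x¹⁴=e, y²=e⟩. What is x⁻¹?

The order of x is 14 (smallest k with xᵏ = e), so x⁻¹ = x¹³ = x¹³.
Check: x · (x¹³) → x · x¹³ = e, giving e as required.

Answer: x¹³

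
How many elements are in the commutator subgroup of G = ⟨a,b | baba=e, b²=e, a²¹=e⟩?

G' = [G, G] is generated by all commutators. The generator-pair commutators are: [a, b] = a².
The subgroup they normally generate is {e, a, a², a³, a⁴, a⁵, a⁶, a⁷, a⁸, a⁹, a¹⁰, a¹¹, a¹², a¹³, a¹⁴, a¹⁵, a¹⁶, a¹⁷, a¹⁸, a¹⁹, a²⁰}, of order 21.
Check: |G/G'| = 42/21 = 2 is the order of the abelianisation.

Answer: 21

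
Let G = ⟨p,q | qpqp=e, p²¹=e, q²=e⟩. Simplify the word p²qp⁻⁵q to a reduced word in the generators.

Multiply left to right, reducing at each step:
  (p²) · q = p²q
  (p²q) · p⁻⁵ = p⁷q
  (p⁷q) · q = p⁷

Answer: p⁷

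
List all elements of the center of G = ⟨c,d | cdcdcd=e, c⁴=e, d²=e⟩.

An element z ∈ Z(G) iff z commutes with every generator.
For example e is central: e·c = c = c·e; e·d = d = d·e.
Whereas c ∉ Z(G) since c·d = cd ≠ dc = d·c.
Checking each of the 24 elements this way gives Z(G) = {e}, of order 1.

Answer: {e}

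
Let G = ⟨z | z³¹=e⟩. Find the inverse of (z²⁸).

The order of (z²⁸) is 31 (smallest k with (z²⁸)ᵏ = e), so (z²⁸)⁻¹ = (z²⁸)³⁰ = z³.
Check: (z²⁸) · (z³) → (z²⁸) · z³ = e, giving e as required.

Answer: z³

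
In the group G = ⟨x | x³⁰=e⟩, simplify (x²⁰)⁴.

Compute successive powers of (x²⁰), reducing at each step:
  (x²⁰)²: (x²⁰) · x²⁰ = x¹⁰
  (x²⁰)³: (x¹⁰) · x²⁰ = e
  (x²⁰)⁴: e · x²⁰ = x²⁰

Answer: x²⁰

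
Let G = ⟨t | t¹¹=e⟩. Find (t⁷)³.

Compute successive powers of (t⁷), reducing at each step:
  (t⁷)²: (t⁷) · t⁷ = t³
  (t⁷)³: (t³) · t⁷ = t¹⁰

Answer: t¹⁰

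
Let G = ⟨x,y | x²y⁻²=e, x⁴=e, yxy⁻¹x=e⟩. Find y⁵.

Compute successive powers of y, reducing at each step:
  y²: y · y = x²
  y³: (x²) · y = y⁻¹
  y⁴: (y⁻¹) · y = e
  y⁵: e · y = y

Answer: y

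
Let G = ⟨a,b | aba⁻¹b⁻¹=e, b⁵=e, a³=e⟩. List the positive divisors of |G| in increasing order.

|G| = 15 = 3 · 5. By Lagrange's theorem the order of any subgroup divides 15; the divisors of 15 are 1, 3, 5, 15.

Answer: 1, 3, 5, 15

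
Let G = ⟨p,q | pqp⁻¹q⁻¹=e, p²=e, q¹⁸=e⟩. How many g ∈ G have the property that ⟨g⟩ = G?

⟨g⟩ = G would require ord(g) = |G| = 36, but the maximum element order in G is 18 < 36. So G is not cyclic and no single element generates it: the count is 0.

Answer: 0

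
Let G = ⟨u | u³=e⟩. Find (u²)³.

Compute successive powers of (u²), reducing at each step:
  (u²)²: (u²) · u² = u
  (u²)³: u · u² = e

Answer: e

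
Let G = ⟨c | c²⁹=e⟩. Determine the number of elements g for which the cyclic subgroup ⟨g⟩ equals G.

G is cyclic of order 29. An element generates G iff its order is 29, and a cyclic group of order 29 has exactly φ(29) = 28 such elements.

Answer: 28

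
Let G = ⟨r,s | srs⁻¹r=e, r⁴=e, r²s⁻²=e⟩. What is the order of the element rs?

Compute successive powers until reaching e:
  (rs)¹ = rs, (rs)² = r², (rs)³ = rs⁻¹, (rs)⁴ = e.
The smallest positive k with (rs)ᵏ = e is 4.

Answer: 4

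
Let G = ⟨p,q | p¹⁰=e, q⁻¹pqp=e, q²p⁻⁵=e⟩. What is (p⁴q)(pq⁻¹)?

Compute (p⁴q) · (pq⁻¹) by multiplying left to right and reducing via the relations at each step:
  (p⁴q) · p = p³q
  (p³q) · q⁻¹ = p³

Answer: p³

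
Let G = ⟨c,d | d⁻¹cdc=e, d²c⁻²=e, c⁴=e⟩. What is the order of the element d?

Compute successive powers until reaching e:
  d¹ = d, d² = c², d³ = d⁻¹, d⁴ = e.
The smallest positive k with dᵏ = e is 4.

Answer: 4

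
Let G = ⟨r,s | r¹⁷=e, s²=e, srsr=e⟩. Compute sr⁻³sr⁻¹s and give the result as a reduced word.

Multiply left to right, reducing at each step:
  s · r⁻³ = r³s
  (r³s) · s = r³
  (r³) · r⁻¹ = r²
  (r²) · s = r²s

Answer: r²s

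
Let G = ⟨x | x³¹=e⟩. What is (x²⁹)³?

Compute successive powers of (x²⁹), reducing at each step:
  (x²⁹)²: (x²⁹) · x²⁹ = x²⁷
  (x²⁹)³: (x²⁷) · x²⁹ = x²⁵

Answer: x²⁵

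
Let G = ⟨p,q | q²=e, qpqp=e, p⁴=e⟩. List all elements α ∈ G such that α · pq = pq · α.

⟨pq⟩ ⊆ C_G(pq) since powers of pq commute with pq; so |C_G(pq)| ≥ |⟨pq⟩| = 2.
By orbit–stabilizer, |C_G(pq)| = |G| / |conj. class of pq| = 8 / 2 = 4.
The 4 elements commuting with pq are {e, p², p³q, pq}.

Answer: {e, p², p³q, pq}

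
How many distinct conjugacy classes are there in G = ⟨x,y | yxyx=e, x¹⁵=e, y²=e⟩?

The conjugacy classes (representative and size) are:
  [e] (size 1), [x¹⁴] (size 2), [x²] (size 2), [x³] (size 2), [x⁴] (size 2), [x¹⁰] (size 2), [x⁹] (size 2), [x⁷] (size 2), [x¹³y] (size 15).
Class equation: 1 + 2 + 2 + 2 + 2 + 2 + 2 + 2 + 15 = 30 = |G|. So G has 9 conjugacy classes.

Answer: 9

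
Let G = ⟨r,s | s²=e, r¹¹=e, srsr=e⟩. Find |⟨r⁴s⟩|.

|⟨r⁴s⟩| equals the order of r⁴s. Compute successive powers until reaching e:
  (r⁴s)¹ = r⁴s, (r⁴s)² = e.
The smallest positive k with (r⁴s)ᵏ = e is 2, so |⟨r⁴s⟩| = 2.

Answer: 2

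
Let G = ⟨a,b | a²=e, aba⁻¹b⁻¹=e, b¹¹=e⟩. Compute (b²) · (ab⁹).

Compute (b²) · (ab⁹) by multiplying left to right and reducing via the relations at each step:
  (b²) · a = ab²
  (ab²) · b⁹ = a

Answer: a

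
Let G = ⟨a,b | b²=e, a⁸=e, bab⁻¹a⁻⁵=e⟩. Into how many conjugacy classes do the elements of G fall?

The conjugacy classes (representative and size) are:
  [e] (size 1), [a⁵] (size 2), [a²] (size 1), [a⁷] (size 2), [a⁴] (size 1), [a⁶] (size 1), [b] (size 2), [a⁵b] (size 2), [a²b] (size 2), [a³b] (size 2).
Class equation: 1 + 2 + 1 + 2 + 1 + 1 + 2 + 2 + 2 + 2 = 16 = |G|. So G has 10 conjugacy classes.

Answer: 10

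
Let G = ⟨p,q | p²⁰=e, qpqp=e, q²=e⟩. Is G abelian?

p·q = pq but q·p = p¹⁹q, so p·q ≠ q·p and G is not abelian.

Answer: No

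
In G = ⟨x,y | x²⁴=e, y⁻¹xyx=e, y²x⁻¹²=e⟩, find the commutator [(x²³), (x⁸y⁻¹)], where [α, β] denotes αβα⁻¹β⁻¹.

[(x²³), (x⁸y⁻¹)] = (x²³)·(x⁸y⁻¹)·(x²³)⁻¹·(x⁸y⁻¹)⁻¹.
  (x²³) · (x⁸y⁻¹) = x⁷y⁻¹
  (x⁷y⁻¹) · x = x⁶y⁻¹
  (x⁶y⁻¹) · (x⁸y) = x²²

Answer: x²²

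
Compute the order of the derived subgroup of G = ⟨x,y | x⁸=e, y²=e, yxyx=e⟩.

G' = [G, G] is generated by all commutators. The generator-pair commutators are: [x, y] = x².
The subgroup they normally generate is {e, x², x⁴, x⁶}, of order 4.
Check: |G/G'| = 16/4 = 4 is the order of the abelianisation.

Answer: 4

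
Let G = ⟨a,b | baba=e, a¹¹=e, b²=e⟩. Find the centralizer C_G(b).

⟨b⟩ ⊆ C_G(b) since powers of b commute with b; so |C_G(b)| ≥ |⟨b⟩| = 2.
By orbit–stabilizer, |C_G(b)| = |G| / |conj. class of b| = 22 / 11 = 2.
The 2 elements commuting with b are {e, b}.

Answer: {e, b}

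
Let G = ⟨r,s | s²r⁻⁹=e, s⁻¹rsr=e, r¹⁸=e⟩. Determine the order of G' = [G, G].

G' = [G, G] is generated by all commutators. The generator-pair commutators are: [r, s] = r².
The subgroup they normally generate is {e, r², r⁴, r⁶, r⁸, r¹⁰, r¹², r¹⁴, r¹⁶}, of order 9.
Check: |G/G'| = 36/9 = 4 is the order of the abelianisation.

Answer: 9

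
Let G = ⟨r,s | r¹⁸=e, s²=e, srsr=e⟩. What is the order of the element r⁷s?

Compute successive powers until reaching e:
  (r⁷s)¹ = r⁷s, (r⁷s)² = e.
The smallest positive k with (r⁷s)ᵏ = e is 2.

Answer: 2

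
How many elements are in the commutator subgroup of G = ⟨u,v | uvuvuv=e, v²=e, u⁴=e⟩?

G' = [G, G] is generated by all commutators. The generator-pair commutators are: [u, v] = u²vu.
The subgroup they normally generate is {e, u², uv, vu³, u²vu, u³v, u²vu³, vu, uvu², vu²v, u²vu²v, u³vu²}, of order 12.
Check: |G/G'| = 24/12 = 2 is the order of the abelianisation.

Answer: 12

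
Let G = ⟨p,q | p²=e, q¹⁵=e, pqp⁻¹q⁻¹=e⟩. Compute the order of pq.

Compute successive powers until reaching e:
  (pq)¹ = pq, (pq)² = q², (pq)³ = pq³, (pq)⁴ = q⁴, (pq)⁵ = pq⁵, (pq)⁶ = q⁶, (pq)⁷ = pq⁷, (pq)⁸ = q⁸, (pq)⁹ = pq⁹, (pq)¹⁰ = q¹⁰, (pq)¹¹ = pq¹¹, (pq)¹² = q¹², (pq)¹³ = pq¹³, (pq)¹⁴ = q¹⁴, (pq)¹⁵ = p, (pq)¹⁶ = q, (pq)¹⁷ = pq², (pq)¹⁸ = q³, (pq)¹⁹ = pq⁴, (pq)²⁰ = q⁵, (pq)²¹ = pq⁶, (pq)²² = q⁷, (pq)²³ = pq⁸, (pq)²⁴ = q⁹, (pq)²⁵ = pq¹⁰, (pq)²⁶ = q¹¹, (pq)²⁷ = pq¹², (pq)²⁸ = q¹³, (pq)²⁹ = pq¹⁴, (pq)³⁰ = e.
The smallest positive k with (pq)ᵏ = e is 30.

Answer: 30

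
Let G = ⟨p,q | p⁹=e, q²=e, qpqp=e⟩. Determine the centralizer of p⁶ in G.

⟨p⁶⟩ ⊆ C_G(p⁶) since powers of p⁶ commute with p⁶; so |C_G(p⁶)| ≥ |⟨p⁶⟩| = 3.
By orbit–stabilizer, |C_G(p⁶)| = |G| / |conj. class of p⁶| = 18 / 2 = 9.
The 9 elements commuting with p⁶ are {e, p, p², p³, p⁴, p⁵, p⁶, p⁷, p⁸}.

Answer: {e, p, p², p³, p⁴, p⁵, p⁶, p⁷, p⁸}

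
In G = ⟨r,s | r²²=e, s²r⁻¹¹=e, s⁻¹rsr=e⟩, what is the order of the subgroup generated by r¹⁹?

|⟨r¹⁹⟩| equals the order of r¹⁹. Compute successive powers until reaching e:
  (r¹⁹)¹ = r¹⁹, (r¹⁹)² = r¹⁶, (r¹⁹)³ = r¹³, (r¹⁹)⁴ = r¹⁰, (r¹⁹)⁵ = r⁷, (r¹⁹)⁶ = r⁴, (r¹⁹)⁷ = r, (r¹⁹)⁸ = r²⁰, (r¹⁹)⁹ = r¹⁷, (r¹⁹)¹⁰ = r¹⁴, (r¹⁹)¹¹ = r¹¹, (r¹⁹)¹² = r⁸, (r¹⁹)¹³ = r⁵, (r¹⁹)¹⁴ = r², (r¹⁹)¹⁵ = r²¹, (r¹⁹)¹⁶ = r¹⁸, (r¹⁹)¹⁷ = r¹⁵, (r¹⁹)¹⁸ = r¹², (r¹⁹)¹⁹ = r⁹, (r¹⁹)²⁰ = r⁶, (r¹⁹)²¹ = r³, (r¹⁹)²² = e.
The smallest positive k with (r¹⁹)ᵏ = e is 22, so |⟨r¹⁹⟩| = 22.

Answer: 22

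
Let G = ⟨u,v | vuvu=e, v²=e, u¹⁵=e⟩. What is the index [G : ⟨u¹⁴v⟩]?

First find ord(u¹⁴v) by computing successive powers:
  (u¹⁴v)¹ = u¹⁴v, (u¹⁴v)² = e.
So |⟨u¹⁴v⟩| = ord(u¹⁴v) = 2. With |G| = 30, by Lagrange [G : ⟨u¹⁴v⟩] = 30/2 = 15.

Answer: 15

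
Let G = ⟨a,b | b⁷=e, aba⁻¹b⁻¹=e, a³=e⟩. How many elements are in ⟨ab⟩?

|⟨ab⟩| equals the order of ab. Compute successive powers until reaching e:
  (ab)¹ = ab, (ab)² = a²b², (ab)³ = b³, (ab)⁴ = ab⁴, (ab)⁵ = a²b⁵, (ab)⁶ = b⁶, (ab)⁷ = a, (ab)⁸ = a²b, (ab)⁹ = b², (ab)¹⁰ = ab³, (ab)¹¹ = a²b⁴, (ab)¹² = b⁵, (ab)¹³ = ab⁶, (ab)¹⁴ = a², (ab)¹⁵ = b, (ab)¹⁶ = ab², (ab)¹⁷ = a²b³, (ab)¹⁸ = b⁴, (ab)¹⁹ = ab⁵, (ab)²⁰ = a²b⁶, (ab)²¹ = e.
The smallest positive k with (ab)ᵏ = e is 21, so |⟨ab⟩| = 21.

Answer: 21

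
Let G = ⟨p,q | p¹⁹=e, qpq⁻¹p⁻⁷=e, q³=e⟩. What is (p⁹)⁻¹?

The order of (p⁹) is 19 (smallest k with (p⁹)ᵏ = e), so (p⁹)⁻¹ = (p⁹)¹⁸ = p¹⁰.
Check: (p⁹) · (p¹⁰) → (p⁹) · p¹⁰ = e, giving e as required.

Answer: p¹⁰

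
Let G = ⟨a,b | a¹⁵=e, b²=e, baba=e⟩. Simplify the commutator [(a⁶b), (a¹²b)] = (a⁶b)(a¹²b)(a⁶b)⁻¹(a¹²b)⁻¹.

[(a⁶b), (a¹²b)] = (a⁶b)·(a¹²b)·(a⁶b)⁻¹·(a¹²b)⁻¹.
  (a⁶b) · (a¹²b) = a⁹
  (a⁹) · (a⁶b) = b
  b · (a¹²b) = a³

Answer: a³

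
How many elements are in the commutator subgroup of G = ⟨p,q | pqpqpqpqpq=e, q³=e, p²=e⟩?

G' = [G, G] is generated by all commutators. The generator-pair commutators are: [p, q] = pqpq².
The subgroup they normally generate is {e, p, q, q², pq, pqp, pqpq, pqpqp, q²pq²p, q²pq², q²p, pq², qp, qpq, qpqp, pq²pq²p, pq²pq², pq²p, q²pq, q²pqp, q²pqpq, qpq²pq², qpq²p, qpq², pqpq², pq²pq, pq²pqp, pq²pqpq, pqpq²pq², pqpq²p, q²pq²pq, pqpq²pq, pqpq²pqp, pqpq²pqpq, q²pq²pqpq², q²pq²pqp, q²pq²pqpq, q²pqpq²pq², q²pqpq²p, q²pqpq², qpqpq², qpq²pq, qpq²pqp, qpq²pqpq, qpqpq²pq², qpqpq²p, qpqpq²pq, pq²pqpq²pq², pq²pqpq²p, pq²pqpq², q²pqpq²pq, q²pqpq²pqp, qpq²pqpq²p, qpq²pqpq², pq²pqpq²pq, pq²pqpq²pqp, pqpq²pqpq²p, pqpq²pqpq², pqpq²pqpq²pq, qpq²pqpq²pq}, of order 60.
Check: |G/G'| = 60/60 = 1 is the order of the abelianisation.

Answer: 60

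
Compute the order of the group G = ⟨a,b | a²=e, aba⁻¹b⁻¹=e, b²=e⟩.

Enumerate words in the generators, reducing via the relations: the distinct elements are
  {a, b, e, ab}.
No further products give new elements, so |G| = 4.

Answer: 4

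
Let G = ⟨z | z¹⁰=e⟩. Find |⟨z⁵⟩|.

|⟨z⁵⟩| equals the order of z⁵. Compute successive powers until reaching e:
  (z⁵)¹ = z⁵, (z⁵)² = e.
The smallest positive k with (z⁵)ᵏ = e is 2, so |⟨z⁵⟩| = 2.

Answer: 2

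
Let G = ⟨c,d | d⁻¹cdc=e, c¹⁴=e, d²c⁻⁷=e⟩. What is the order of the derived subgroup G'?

G' = [G, G] is generated by all commutators. The generator-pair commutators are: [c, d] = c².
The subgroup they normally generate is {e, c², c⁴, c⁶, c⁸, c¹⁰, c¹²}, of order 7.
Check: |G/G'| = 28/7 = 4 is the order of the abelianisation.

Answer: 7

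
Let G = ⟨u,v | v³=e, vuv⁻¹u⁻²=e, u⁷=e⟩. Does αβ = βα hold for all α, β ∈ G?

u·v = uv but v·u = u²v, so u·v ≠ v·u and G is not abelian.

Answer: No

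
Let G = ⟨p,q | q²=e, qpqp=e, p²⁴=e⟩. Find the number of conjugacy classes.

The conjugacy classes (representative and size) are:
  [e] (size 1), [p²³] (size 2), [p²] (size 2), [p³] (size 2), [p²⁰] (size 2), [p¹⁹] (size 2), [p⁶] (size 2), [p⁷] (size 2), [p⁸] (size 2), [p⁹] (size 2), [p¹⁴] (size 2), [p¹¹] (size 2), [p¹²] (size 1), [p⁴q] (size 12), [p⁵q] (size 12).
Class equation: 1 + 2 + 2 + 2 + 2 + 2 + 2 + 2 + 2 + 2 + 2 + 2 + 1 + 12 + 12 = 48 = |G|. So G has 15 conjugacy classes.

Answer: 15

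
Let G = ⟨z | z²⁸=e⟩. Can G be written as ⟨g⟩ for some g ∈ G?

|G| = 28. The element z has order 28 (its powers give 28 distinct elements), so ⟨z⟩ = G and G is cyclic.

Answer: Yes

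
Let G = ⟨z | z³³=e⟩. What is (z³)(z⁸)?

Compute (z³) · (z⁸) by multiplying left to right and reducing via the relations at each step:
  (z³) · z⁸ = z¹¹

Answer: z¹¹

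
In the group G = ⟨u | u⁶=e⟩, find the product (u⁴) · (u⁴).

Compute (u⁴) · (u⁴) by multiplying left to right and reducing via the relations at each step:
  (u⁴) · u⁴ = u²

Answer: u²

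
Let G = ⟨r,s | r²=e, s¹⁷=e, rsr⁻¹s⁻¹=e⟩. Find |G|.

Enumerate words in the generators, reducing via the relations: the distinct elements are
  {e, r, s, rs, s², s³, s⁴, s⁵, s⁶, s⁷, s⁸, s⁹, rs², rs³, rs⁴, rs⁵, rs⁶, rs⁷, rs⁸, rs⁹, s¹², s¹³, s¹¹, s¹⁰, s¹⁴, s¹⁵, s¹⁶, rs¹², rs¹³, rs¹¹, rs¹⁰, rs¹⁴, rs¹⁵, rs¹⁶}.
No further products give new elements, so |G| = 34.

Answer: 34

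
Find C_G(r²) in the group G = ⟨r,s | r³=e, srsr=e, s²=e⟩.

⟨r²⟩ ⊆ C_G(r²) since powers of r² commute with r²; so |C_G(r²)| ≥ |⟨r²⟩| = 3.
By orbit–stabilizer, |C_G(r²)| = |G| / |conj. class of r²| = 6 / 2 = 3.
The 3 elements commuting with r² are {e, r, r²}.

Answer: {e, r, r²}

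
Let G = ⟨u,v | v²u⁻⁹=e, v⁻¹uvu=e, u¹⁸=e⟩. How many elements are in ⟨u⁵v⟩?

|⟨u⁵v⟩| equals the order of u⁵v. Compute successive powers until reaching e:
  (u⁵v)¹ = u⁵v, (u⁵v)² = u⁹, (u⁵v)³ = u⁵v⁻¹, (u⁵v)⁴ = e.
The smallest positive k with (u⁵v)ᵏ = e is 4, so |⟨u⁵v⟩| = 4.

Answer: 4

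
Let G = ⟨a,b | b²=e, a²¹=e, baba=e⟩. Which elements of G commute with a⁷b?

⟨a⁷b⟩ ⊆ C_G(a⁷b) since powers of a⁷b commute with a⁷b; so |C_G(a⁷b)| ≥ |⟨a⁷b⟩| = 2.
By orbit–stabilizer, |C_G(a⁷b)| = |G| / |conj. class of a⁷b| = 42 / 21 = 2.
The 2 elements commuting with a⁷b are {e, a⁷b}.

Answer: {e, a⁷b}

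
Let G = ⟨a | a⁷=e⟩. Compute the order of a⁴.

Compute successive powers until reaching e:
  (a⁴)¹ = a⁴, (a⁴)² = a, (a⁴)³ = a⁵, (a⁴)⁴ = a², (a⁴)⁵ = a⁶, (a⁴)⁶ = a³, (a⁴)⁷ = e.
The smallest positive k with (a⁴)ᵏ = e is 7.

Answer: 7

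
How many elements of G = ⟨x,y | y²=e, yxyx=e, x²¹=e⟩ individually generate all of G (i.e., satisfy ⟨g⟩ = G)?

⟨g⟩ = G would require ord(g) = |G| = 42, but the maximum element order in G is 21 < 42. So G is not cyclic and no single element generates it: the count is 0.

Answer: 0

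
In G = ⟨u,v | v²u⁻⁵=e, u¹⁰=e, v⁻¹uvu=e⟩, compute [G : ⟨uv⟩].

First find ord(uv) by computing successive powers:
  (uv)¹ = uv, (uv)² = u⁵, (uv)³ = uv⁻¹, (uv)⁴ = e.
So |⟨uv⟩| = ord(uv) = 4. With |G| = 20, by Lagrange [G : ⟨uv⟩] = 20/4 = 5.

Answer: 5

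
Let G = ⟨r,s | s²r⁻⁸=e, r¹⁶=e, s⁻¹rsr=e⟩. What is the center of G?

An element z ∈ Z(G) iff z commutes with every generator.
For example r⁸ is central: (r⁸)·r = r⁹ = r·(r⁸); (r⁸)·s = s⁻¹ = s·(r⁸).
Whereas r ∉ Z(G) since r·s = rs ≠ r⁷s⁻¹ = s·r.
Checking each of the 32 elements this way gives Z(G) = {e, r⁸}, of order 2.

Answer: {e, r⁸}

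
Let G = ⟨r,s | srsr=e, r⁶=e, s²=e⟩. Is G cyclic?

Every cyclic group is abelian. But r·s = rs while s·r = r⁵s, so r·s ≠ s·r and G is not abelian. Hence G is not cyclic.

Answer: No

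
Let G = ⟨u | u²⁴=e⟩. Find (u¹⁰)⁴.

Compute successive powers of (u¹⁰), reducing at each step:
  (u¹⁰)²: (u¹⁰) · u¹⁰ = u²⁰
  (u¹⁰)³: (u²⁰) · u¹⁰ = u⁶
  (u¹⁰)⁴: (u⁶) · u¹⁰ = u¹⁶

Answer: u¹⁶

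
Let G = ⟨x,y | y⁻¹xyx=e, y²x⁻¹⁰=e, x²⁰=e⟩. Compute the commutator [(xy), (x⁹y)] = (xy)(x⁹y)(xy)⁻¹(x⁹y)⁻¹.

[(xy), (x⁹y)] = (xy)·(x⁹y)·(xy)⁻¹·(x⁹y)⁻¹.
  (xy) · (x⁹y) = x²
  (x²) · (xy⁻¹) = x³y⁻¹
  (x³y⁻¹) · (x⁹y⁻¹) = x⁴

Answer: x⁴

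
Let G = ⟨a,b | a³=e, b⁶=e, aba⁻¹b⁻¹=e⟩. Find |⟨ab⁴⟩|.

|⟨ab⁴⟩| equals the order of ab⁴. Compute successive powers until reaching e:
  (ab⁴)¹ = ab⁴, (ab⁴)² = a²b², (ab⁴)³ = e.
The smallest positive k with (ab⁴)ᵏ = e is 3, so |⟨ab⁴⟩| = 3.

Answer: 3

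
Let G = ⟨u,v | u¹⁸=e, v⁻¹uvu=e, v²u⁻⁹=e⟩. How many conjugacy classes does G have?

The conjugacy classes (representative and size) are:
  [e] (size 1), [u¹⁷] (size 2), [u¹⁶] (size 2), [u³] (size 2), [u¹⁴] (size 2), [u¹³] (size 2), [u¹²] (size 2), [u¹¹] (size 2), [u¹⁰] (size 2), [u⁹] (size 1), [u⁸v] (size 9), [uv] (size 9).
Class equation: 1 + 2 + 2 + 2 + 2 + 2 + 2 + 2 + 2 + 1 + 9 + 9 = 36 = |G|. So G has 12 conjugacy classes.

Answer: 12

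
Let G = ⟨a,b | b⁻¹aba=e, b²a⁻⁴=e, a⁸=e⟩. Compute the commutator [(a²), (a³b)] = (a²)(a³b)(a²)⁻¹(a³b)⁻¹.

[(a²), (a³b)] = (a²)·(a³b)·(a²)⁻¹·(a³b)⁻¹.
  (a²) · (a³b) = ab⁻¹
  (ab⁻¹) · (a⁶) = a³b⁻¹
  (a³b⁻¹) · (a³b⁻¹) = a⁴

Answer: a⁴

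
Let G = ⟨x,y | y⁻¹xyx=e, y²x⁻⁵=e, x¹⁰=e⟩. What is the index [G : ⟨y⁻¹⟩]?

First find ord(y⁻¹) by computing successive powers:
  (y⁻¹)¹ = y⁻¹, (y⁻¹)² = x⁵, (y⁻¹)³ = y, (y⁻¹)⁴ = e.
So |⟨y⁻¹⟩| = ord(y⁻¹) = 4. With |G| = 20, by Lagrange [G : ⟨y⁻¹⟩] = 20/4 = 5.

Answer: 5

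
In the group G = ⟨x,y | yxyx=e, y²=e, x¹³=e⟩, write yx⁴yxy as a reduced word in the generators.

Multiply left to right, reducing at each step:
  y · x⁴ = x⁹y
  (x⁹y) · y = x⁹
  (x⁹) · x = x¹⁰
  (x¹⁰) · y = x¹⁰y

Answer: x¹⁰y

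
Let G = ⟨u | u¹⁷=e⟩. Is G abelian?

G has a single generator, so G is cyclic and hence abelian.

Answer: Yes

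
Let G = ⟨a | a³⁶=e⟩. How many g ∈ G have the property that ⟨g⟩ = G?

G is cyclic of order 36. An element generates G iff its order is 36, and a cyclic group of order 36 has exactly φ(36) = 12 such elements.

Answer: 12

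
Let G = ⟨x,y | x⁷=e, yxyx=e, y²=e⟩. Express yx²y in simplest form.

Multiply left to right, reducing at each step:
  y · x² = x⁵y
  (x⁵y) · y = x⁵

Answer: x⁵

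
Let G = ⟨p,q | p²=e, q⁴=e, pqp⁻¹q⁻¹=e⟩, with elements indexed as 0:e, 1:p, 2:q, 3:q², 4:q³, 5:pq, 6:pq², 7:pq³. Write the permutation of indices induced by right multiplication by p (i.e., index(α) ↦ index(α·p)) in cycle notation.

(0 1)(2 5)(3 6)(4 7)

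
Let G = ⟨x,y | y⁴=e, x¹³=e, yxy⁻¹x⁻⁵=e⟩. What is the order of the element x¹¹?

Compute successive powers until reaching e:
  (x¹¹)¹ = x¹¹, (x¹¹)² = x⁹, (x¹¹)³ = x⁷, (x¹¹)⁴ = x⁵, (x¹¹)⁵ = x³, (x¹¹)⁶ = x, (x¹¹)⁷ = x¹², (x¹¹)⁸ = x¹⁰, (x¹¹)⁹ = x⁸, (x¹¹)¹⁰ = x⁶, (x¹¹)¹¹ = x⁴, (x¹¹)¹² = x², (x¹¹)¹³ = e.
The smallest positive k with (x¹¹)ᵏ = e is 13.

Answer: 13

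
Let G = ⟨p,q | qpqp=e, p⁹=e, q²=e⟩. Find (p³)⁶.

Compute successive powers of (p³), reducing at each step:
  (p³)²: (p³) · p³ = p⁶
  (p³)³: (p⁶) · p³ = e
  (p³)⁴: e · p³ = p³
  (p³)⁵: (p³) · p³ = p⁶
  (p³)⁶: (p⁶) · p³ = e

Answer: e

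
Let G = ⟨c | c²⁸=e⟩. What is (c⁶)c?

Compute (c⁶) · c by multiplying left to right and reducing via the relations at each step:
  (c⁶) · c = c⁷

Answer: c⁷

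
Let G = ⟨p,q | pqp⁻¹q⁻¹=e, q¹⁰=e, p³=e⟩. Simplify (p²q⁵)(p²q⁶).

Compute (p²q⁵) · (p²q⁶) by multiplying left to right and reducing via the relations at each step:
  (p²q⁵) · p² = pq⁵
  (pq⁵) · q⁶ = pq

Answer: pq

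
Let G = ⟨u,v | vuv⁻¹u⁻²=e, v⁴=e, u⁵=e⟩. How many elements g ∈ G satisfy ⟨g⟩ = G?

⟨g⟩ = G would require ord(g) = |G| = 20, but the maximum element order in G is 5 < 20. So G is not cyclic and no single element generates it: the count is 0.

Answer: 0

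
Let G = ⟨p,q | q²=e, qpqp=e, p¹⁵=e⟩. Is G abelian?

p·q = pq but q·p = p¹⁴q, so p·q ≠ q·p and G is not abelian.

Answer: No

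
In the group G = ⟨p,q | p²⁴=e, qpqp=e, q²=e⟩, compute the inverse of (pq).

The order of (pq) is 2 (smallest k with (pq)ᵏ = e), so (pq)⁻¹ = (pq)¹ = pq.
Check: (pq) · (pq) → (pq) · p = q;   q · q = e, giving e as required.

Answer: pq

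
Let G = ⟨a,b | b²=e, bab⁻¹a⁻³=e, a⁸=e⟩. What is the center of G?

An element z ∈ Z(G) iff z commutes with every generator.
For example a⁴ is central: (a⁴)·a = a⁵ = a·(a⁴); (a⁴)·b = a⁴b = b·(a⁴).
Whereas a ∉ Z(G) since a·b = ab ≠ a³b = b·a.
Checking each of the 16 elements this way gives Z(G) = {e, a⁴}, of order 2.

Answer: {e, a⁴}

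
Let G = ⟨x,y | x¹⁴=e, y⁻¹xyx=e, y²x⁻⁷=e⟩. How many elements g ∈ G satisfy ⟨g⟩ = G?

⟨g⟩ = G would require ord(g) = |G| = 28, but the maximum element order in G is 14 < 28. So G is not cyclic and no single element generates it: the count is 0.

Answer: 0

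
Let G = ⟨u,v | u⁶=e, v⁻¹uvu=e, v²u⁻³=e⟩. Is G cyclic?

Every cyclic group is abelian. But u·v = uv while v·u = u²v⁻¹, so u·v ≠ v·u and G is not abelian. Hence G is not cyclic.

Answer: No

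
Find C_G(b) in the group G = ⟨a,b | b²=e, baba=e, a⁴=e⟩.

⟨b⟩ ⊆ C_G(b) since powers of b commute with b; so |C_G(b)| ≥ |⟨b⟩| = 2.
By orbit–stabilizer, |C_G(b)| = |G| / |conj. class of b| = 8 / 2 = 4.
The 4 elements commuting with b are {e, a², b, a²b}.

Answer: {e, a², b, a²b}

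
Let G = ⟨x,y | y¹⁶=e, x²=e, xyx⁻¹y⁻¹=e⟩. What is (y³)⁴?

Compute successive powers of (y³), reducing at each step:
  (y³)²: (y³) · y³ = y⁶
  (y³)³: (y⁶) · y³ = y⁹
  (y³)⁴: (y⁹) · y³ = y¹²

Answer: y¹²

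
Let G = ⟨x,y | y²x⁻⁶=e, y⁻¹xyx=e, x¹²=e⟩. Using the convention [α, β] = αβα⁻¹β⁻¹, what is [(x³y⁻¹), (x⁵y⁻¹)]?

[(x³y⁻¹), (x⁵y⁻¹)] = (x³y⁻¹)·(x⁵y⁻¹)·(x³y⁻¹)⁻¹·(x⁵y⁻¹)⁻¹.
  (x³y⁻¹) · (x⁵y⁻¹) = x⁴
  (x⁴) · (x³y) = xy⁻¹
  (xy⁻¹) · (x⁵y) = x⁸

Answer: x⁸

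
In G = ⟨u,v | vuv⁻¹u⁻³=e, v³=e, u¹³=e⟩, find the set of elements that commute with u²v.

⟨u²v⟩ ⊆ C_G(u²v) since powers of u²v commute with u²v; so |C_G(u²v)| ≥ |⟨u²v⟩| = 3.
By orbit–stabilizer, |C_G(u²v)| = |G| / |conj. class of u²v| = 39 / 13 = 3.
The 3 elements commuting with u²v are {e, u²v, u⁸v²}.

Answer: {e, u²v, u⁸v²}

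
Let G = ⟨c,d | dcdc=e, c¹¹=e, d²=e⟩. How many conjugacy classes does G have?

The conjugacy classes (representative and size) are:
  [e] (size 1), [c¹⁰] (size 2), [c²] (size 2), [c³] (size 2), [c⁷] (size 2), [c⁶] (size 2), [c²d] (size 11).
Class equation: 1 + 2 + 2 + 2 + 2 + 2 + 11 = 22 = |G|. So G has 7 conjugacy classes.

Answer: 7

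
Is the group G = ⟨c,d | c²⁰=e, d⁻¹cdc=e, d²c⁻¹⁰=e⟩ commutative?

c·d = cd but d·c = c⁹d⁻¹, so c·d ≠ d·c and G is not abelian.

Answer: No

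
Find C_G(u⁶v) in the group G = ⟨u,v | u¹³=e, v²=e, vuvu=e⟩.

⟨u⁶v⟩ ⊆ C_G(u⁶v) since powers of u⁶v commute with u⁶v; so |C_G(u⁶v)| ≥ |⟨u⁶v⟩| = 2.
By orbit–stabilizer, |C_G(u⁶v)| = |G| / |conj. class of u⁶v| = 26 / 13 = 2.
The 2 elements commuting with u⁶v are {e, u⁶v}.

Answer: {e, u⁶v}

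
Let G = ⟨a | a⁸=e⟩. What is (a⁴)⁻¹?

The order of (a⁴) is 2 (smallest k with (a⁴)ᵏ = e), so (a⁴)⁻¹ = (a⁴)¹ = a⁴.
Check: (a⁴) · (a⁴) → (a⁴) · a⁴ = e, giving e as required.

Answer: a⁴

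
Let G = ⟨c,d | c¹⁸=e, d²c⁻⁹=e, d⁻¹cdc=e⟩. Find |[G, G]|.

G' = [G, G] is generated by all commutators. The generator-pair commutators are: [c, d] = c².
The subgroup they normally generate is {e, c², c⁴, c⁶, c⁸, c¹⁰, c¹², c¹⁴, c¹⁶}, of order 9.
Check: |G/G'| = 36/9 = 4 is the order of the abelianisation.

Answer: 9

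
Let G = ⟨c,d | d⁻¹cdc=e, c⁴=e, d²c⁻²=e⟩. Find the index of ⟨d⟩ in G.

First find ord(d) by computing successive powers:
  d¹ = d, d² = c², d³ = d⁻¹, d⁴ = e.
So |⟨d⟩| = ord(d) = 4. With |G| = 8, by Lagrange [G : ⟨d⟩] = 8/4 = 2.

Answer: 2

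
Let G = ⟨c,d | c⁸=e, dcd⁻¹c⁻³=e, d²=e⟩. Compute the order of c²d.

Compute successive powers until reaching e:
  (c²d)¹ = c²d, (c²d)² = e.
The smallest positive k with (c²d)ᵏ = e is 2.

Answer: 2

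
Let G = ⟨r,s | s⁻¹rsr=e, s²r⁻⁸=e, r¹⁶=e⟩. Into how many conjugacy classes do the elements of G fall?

The conjugacy classes (representative and size) are:
  [e] (size 1), [r] (size 2), [r¹⁴] (size 2), [r³] (size 2), [r¹²] (size 2), [r⁵] (size 2), [r¹⁰] (size 2), [r⁷] (size 2), [r⁸] (size 1), [r⁶s] (size 8), [r³s⁻¹] (size 8).
Class equation: 1 + 2 + 2 + 2 + 2 + 2 + 2 + 2 + 1 + 8 + 8 = 32 = |G|. So G has 11 conjugacy classes.

Answer: 11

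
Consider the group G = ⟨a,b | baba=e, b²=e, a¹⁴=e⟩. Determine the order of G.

Enumerate words in the generators, reducing via the relations: the distinct elements are
  {a, b, e, ab, a², a³, a⁴, a⁵, a⁶, a⁷, a⁸, a⁹, a²b, a³b, a¹², a¹³, a¹¹, a¹⁰, a⁴b, a⁵b, a⁶b, a⁷b, a⁸b, a⁹b, a¹²b, a¹³b, a¹¹b, a¹⁰b}.
No further products give new elements, so |G| = 28.

Answer: 28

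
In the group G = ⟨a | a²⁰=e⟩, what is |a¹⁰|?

Compute successive powers until reaching e:
  (a¹⁰)¹ = a¹⁰, (a¹⁰)² = e.
The smallest positive k with (a¹⁰)ᵏ = e is 2.

Answer: 2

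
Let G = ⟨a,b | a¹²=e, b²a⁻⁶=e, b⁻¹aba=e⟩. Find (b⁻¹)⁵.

Compute successive powers of (b⁻¹), reducing at each step:
  (b⁻¹)²: (b⁻¹) · b⁻¹ = a⁶
  (b⁻¹)³: (a⁶) · b⁻¹ = b
  (b⁻¹)⁴: b · b⁻¹ = e
  (b⁻¹)⁵: e · b⁻¹ = b⁻¹

Answer: b⁻¹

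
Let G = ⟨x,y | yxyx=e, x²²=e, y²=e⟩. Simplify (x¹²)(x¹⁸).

Compute (x¹²) · (x¹⁸) by multiplying left to right and reducing via the relations at each step:
  (x¹²) · x¹⁸ = x⁸

Answer: x⁸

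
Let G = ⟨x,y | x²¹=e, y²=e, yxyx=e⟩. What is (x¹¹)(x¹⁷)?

Compute (x¹¹) · (x¹⁷) by multiplying left to right and reducing via the relations at each step:
  (x¹¹) · x¹⁷ = x⁷

Answer: x⁷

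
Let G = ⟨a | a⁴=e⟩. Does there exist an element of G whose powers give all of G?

|G| = 4. The element a has order 4 (its powers give 4 distinct elements), so ⟨a⟩ = G and G is cyclic.

Answer: Yes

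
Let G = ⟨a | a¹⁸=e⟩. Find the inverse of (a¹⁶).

The order of (a¹⁶) is 9 (smallest k with (a¹⁶)ᵏ = e), so (a¹⁶)⁻¹ = (a¹⁶)⁸ = a².
Check: (a¹⁶) · (a²) → (a¹⁶) · a² = e, giving e as required.

Answer: a²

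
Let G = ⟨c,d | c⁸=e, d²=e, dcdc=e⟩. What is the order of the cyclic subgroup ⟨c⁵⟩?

|⟨c⁵⟩| equals the order of c⁵. Compute successive powers until reaching e:
  (c⁵)¹ = c⁵, (c⁵)² = c², (c⁵)³ = c⁷, (c⁵)⁴ = c⁴, (c⁵)⁵ = c, (c⁵)⁶ = c⁶, (c⁵)⁷ = c³, (c⁵)⁸ = e.
The smallest positive k with (c⁵)ᵏ = e is 8, so |⟨c⁵⟩| = 8.

Answer: 8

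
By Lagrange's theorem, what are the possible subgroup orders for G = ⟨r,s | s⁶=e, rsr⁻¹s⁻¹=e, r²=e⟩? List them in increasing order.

|G| = 12 = 2² · 3. By Lagrange's theorem the order of any subgroup divides 12; the divisors of 12 are 1, 2, 3, 4, 6, 12.

Answer: 1, 2, 3, 4, 6, 12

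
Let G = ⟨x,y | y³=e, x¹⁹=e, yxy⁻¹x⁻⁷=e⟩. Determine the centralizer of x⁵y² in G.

⟨x⁵y²⟩ ⊆ C_G(x⁵y²) since powers of x⁵y² commute with x⁵y²; so |C_G(x⁵y²)| ≥ |⟨x⁵y²⟩| = 3.
By orbit–stabilizer, |C_G(x⁵y²)| = |G| / |conj. class of x⁵y²| = 57 / 19 = 3.
The 3 elements commuting with x⁵y² are {e, x³y, x⁵y²}.

Answer: {e, x³y, x⁵y²}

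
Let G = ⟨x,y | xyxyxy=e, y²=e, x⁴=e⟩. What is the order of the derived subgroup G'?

G' = [G, G] is generated by all commutators. The generator-pair commutators are: [x, y] = x²yx.
The subgroup they normally generate is {e, x², xy, yx³, x²yx, x³y, x²yx³, yx, xyx², yx²y, x²yx²y, x³yx²}, of order 12.
Check: |G/G'| = 24/12 = 2 is the order of the abelianisation.

Answer: 12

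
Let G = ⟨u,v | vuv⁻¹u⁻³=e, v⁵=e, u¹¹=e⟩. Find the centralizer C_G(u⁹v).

⟨u⁹v⟩ ⊆ C_G(u⁹v) since powers of u⁹v commute with u⁹v; so |C_G(u⁹v)| ≥ |⟨u⁹v⟩| = 5.
By orbit–stabilizer, |C_G(u⁹v)| = |G| / |conj. class of u⁹v| = 55 / 11 = 5.
The 5 elements commuting with u⁹v are {e, u³v², u⁹v, u⁷v³, u⁸v⁴}.

Answer: {e, u³v², u⁹v, u⁷v³, u⁸v⁴}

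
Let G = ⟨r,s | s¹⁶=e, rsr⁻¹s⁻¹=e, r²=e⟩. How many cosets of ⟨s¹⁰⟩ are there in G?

First find ord(s¹⁰) by computing successive powers:
  (s¹⁰)¹ = s¹⁰, (s¹⁰)² = s⁴, (s¹⁰)³ = s¹⁴, (s¹⁰)⁴ = s⁸, (s¹⁰)⁵ = s², (s¹⁰)⁶ = s¹², (s¹⁰)⁷ = s⁶, (s¹⁰)⁸ = e.
So |⟨s¹⁰⟩| = ord(s¹⁰) = 8. With |G| = 32, by Lagrange [G : ⟨s¹⁰⟩] = 32/8 = 4.

Answer: 4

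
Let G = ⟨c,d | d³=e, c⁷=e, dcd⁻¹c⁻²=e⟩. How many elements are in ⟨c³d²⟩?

|⟨c³d²⟩| equals the order of c³d². Compute successive powers until reaching e:
  (c³d²)¹ = c³d², (c³d²)² = cd, (c³d²)³ = e.
The smallest positive k with (c³d²)ᵏ = e is 3, so |⟨c³d²⟩| = 3.

Answer: 3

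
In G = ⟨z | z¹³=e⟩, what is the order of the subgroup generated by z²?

|⟨z²⟩| equals the order of z². Compute successive powers until reaching e:
  (z²)¹ = z², (z²)² = z⁴, (z²)³ = z⁶, (z²)⁴ = z⁸, (z²)⁵ = z¹⁰, (z²)⁶ = z¹², (z²)⁷ = z, (z²)⁸ = z³, (z²)⁹ = z⁵, (z²)¹⁰ = z⁷, (z²)¹¹ = z⁹, (z²)¹² = z¹¹, (z²)¹³ = e.
The smallest positive k with (z²)ᵏ = e is 13, so |⟨z²⟩| = 13.

Answer: 13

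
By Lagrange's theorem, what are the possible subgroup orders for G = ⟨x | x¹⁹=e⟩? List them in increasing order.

|G| = 19 = 19. By Lagrange's theorem the order of any subgroup divides 19; the divisors of 19 are 1, 19.

Answer: 1, 19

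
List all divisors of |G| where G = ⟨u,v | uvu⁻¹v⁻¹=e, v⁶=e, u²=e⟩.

|G| = 12 = 2² · 3. By Lagrange's theorem the order of any subgroup divides 12; the divisors of 12 are 1, 2, 3, 4, 6, 12.

Answer: 1, 2, 3, 4, 6, 12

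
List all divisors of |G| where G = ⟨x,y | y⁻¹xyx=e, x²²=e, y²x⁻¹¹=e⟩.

|G| = 44 = 2² · 11. By Lagrange's theorem the order of any subgroup divides 44; the divisors of 44 are 1, 2, 4, 11, 22, 44.

Answer: 1, 2, 4, 11, 22, 44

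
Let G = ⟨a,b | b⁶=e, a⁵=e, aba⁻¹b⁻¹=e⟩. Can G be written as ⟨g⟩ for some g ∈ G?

|G| = 30. The element ab has order 30 (its powers give 30 distinct elements), so ⟨ab⟩ = G and G is cyclic.

Answer: Yes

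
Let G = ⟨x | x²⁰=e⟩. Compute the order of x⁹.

Compute successive powers until reaching e:
  (x⁹)¹ = x⁹, (x⁹)² = x¹⁸, (x⁹)³ = x⁷, (x⁹)⁴ = x¹⁶, (x⁹)⁵ = x⁵, (x⁹)⁶ = x¹⁴, (x⁹)⁷ = x³, (x⁹)⁸ = x¹², (x⁹)⁹ = x, (x⁹)¹⁰ = x¹⁰, (x⁹)¹¹ = x¹⁹, (x⁹)¹² = x⁸, (x⁹)¹³ = x¹⁷, (x⁹)¹⁴ = x⁶, (x⁹)¹⁵ = x¹⁵, (x⁹)¹⁶ = x⁴, (x⁹)¹⁷ = x¹³, (x⁹)¹⁸ = x², (x⁹)¹⁹ = x¹¹, (x⁹)²⁰ = e.
The smallest positive k with (x⁹)ᵏ = e is 20.

Answer: 20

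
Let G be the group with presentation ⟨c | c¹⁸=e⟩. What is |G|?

G is generated by a single element, so G is cyclic. The relator gives c¹⁸ = e and no smaller power is forced to be e, so the 18 powers {c, e, c², c³, c⁴, c⁵, c⁶, c⁷, c⁸, c⁹, c¹², c¹³, c¹¹, c¹⁰, c¹⁴, c¹⁵, c¹⁶, c¹⁷} are distinct. Hence |G| = 18.

Answer: 18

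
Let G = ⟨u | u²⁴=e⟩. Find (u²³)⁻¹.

The order of (u²³) is 24 (smallest k with (u²³)ᵏ = e), so (u²³)⁻¹ = (u²³)²³ = u.
Check: (u²³) · u → (u²³) · u = e, giving e as required.

Answer: u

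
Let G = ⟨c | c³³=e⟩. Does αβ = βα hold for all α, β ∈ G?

G has a single generator, so G is cyclic and hence abelian.

Answer: Yes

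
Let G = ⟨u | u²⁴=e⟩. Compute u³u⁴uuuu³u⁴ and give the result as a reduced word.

Multiply left to right, reducing at each step:
  (u³) · u⁴ = u⁷
  (u⁷) · u = u⁸
  (u⁸) · u = u⁹
  (u⁹) · u = u¹⁰
  (u¹⁰) · u³ = u¹³
  (u¹³) · u⁴ = u¹⁷

Answer: u¹⁷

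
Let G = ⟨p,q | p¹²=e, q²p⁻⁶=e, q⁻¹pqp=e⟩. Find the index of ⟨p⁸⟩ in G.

First find ord(p⁸) by computing successive powers:
  (p⁸)¹ = p⁸, (p⁸)² = p⁴, (p⁸)³ = e.
So |⟨p⁸⟩| = ord(p⁸) = 3. With |G| = 24, by Lagrange [G : ⟨p⁸⟩] = 24/3 = 8.

Answer: 8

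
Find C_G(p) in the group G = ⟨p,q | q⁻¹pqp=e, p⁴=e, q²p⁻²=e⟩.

⟨p⟩ ⊆ C_G(p) since powers of p commute with p; so |C_G(p)| ≥ |⟨p⟩| = 4.
By orbit–stabilizer, |C_G(p)| = |G| / |conj. class of p| = 8 / 2 = 4.
The 4 elements commuting with p are {e, p, p², p³}.

Answer: {e, p, p², p³}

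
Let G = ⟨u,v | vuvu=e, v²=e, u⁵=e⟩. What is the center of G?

An element z ∈ Z(G) iff z commutes with every generator.
For example e is central: e·u = u = u·e; e·v = v = v·e.
Whereas u ∉ Z(G) since u·v = uv ≠ u⁴v = v·u.
Checking each of the 10 elements this way gives Z(G) = {e}, of order 1.

Answer: {e}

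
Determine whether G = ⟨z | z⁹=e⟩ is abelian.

G has a single generator, so G is cyclic and hence abelian.

Answer: Yes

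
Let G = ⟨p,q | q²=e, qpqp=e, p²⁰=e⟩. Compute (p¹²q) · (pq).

Compute (p¹²q) · (pq) by multiplying left to right and reducing via the relations at each step:
  (p¹²q) · p = p¹¹q
  (p¹¹q) · q = p¹¹

Answer: p¹¹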